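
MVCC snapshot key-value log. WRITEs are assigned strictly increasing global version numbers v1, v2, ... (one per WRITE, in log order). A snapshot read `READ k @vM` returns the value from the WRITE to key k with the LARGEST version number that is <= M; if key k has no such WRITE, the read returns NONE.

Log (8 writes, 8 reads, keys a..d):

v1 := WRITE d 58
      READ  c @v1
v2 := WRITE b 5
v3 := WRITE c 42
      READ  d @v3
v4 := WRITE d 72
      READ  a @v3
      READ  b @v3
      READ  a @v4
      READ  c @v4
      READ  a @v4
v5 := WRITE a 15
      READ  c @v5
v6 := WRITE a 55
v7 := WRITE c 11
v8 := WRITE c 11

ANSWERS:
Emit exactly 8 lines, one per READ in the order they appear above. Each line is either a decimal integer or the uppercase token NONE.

v1: WRITE d=58  (d history now [(1, 58)])
READ c @v1: history=[] -> no version <= 1 -> NONE
v2: WRITE b=5  (b history now [(2, 5)])
v3: WRITE c=42  (c history now [(3, 42)])
READ d @v3: history=[(1, 58)] -> pick v1 -> 58
v4: WRITE d=72  (d history now [(1, 58), (4, 72)])
READ a @v3: history=[] -> no version <= 3 -> NONE
READ b @v3: history=[(2, 5)] -> pick v2 -> 5
READ a @v4: history=[] -> no version <= 4 -> NONE
READ c @v4: history=[(3, 42)] -> pick v3 -> 42
READ a @v4: history=[] -> no version <= 4 -> NONE
v5: WRITE a=15  (a history now [(5, 15)])
READ c @v5: history=[(3, 42)] -> pick v3 -> 42
v6: WRITE a=55  (a history now [(5, 15), (6, 55)])
v7: WRITE c=11  (c history now [(3, 42), (7, 11)])
v8: WRITE c=11  (c history now [(3, 42), (7, 11), (8, 11)])

Answer: NONE
58
NONE
5
NONE
42
NONE
42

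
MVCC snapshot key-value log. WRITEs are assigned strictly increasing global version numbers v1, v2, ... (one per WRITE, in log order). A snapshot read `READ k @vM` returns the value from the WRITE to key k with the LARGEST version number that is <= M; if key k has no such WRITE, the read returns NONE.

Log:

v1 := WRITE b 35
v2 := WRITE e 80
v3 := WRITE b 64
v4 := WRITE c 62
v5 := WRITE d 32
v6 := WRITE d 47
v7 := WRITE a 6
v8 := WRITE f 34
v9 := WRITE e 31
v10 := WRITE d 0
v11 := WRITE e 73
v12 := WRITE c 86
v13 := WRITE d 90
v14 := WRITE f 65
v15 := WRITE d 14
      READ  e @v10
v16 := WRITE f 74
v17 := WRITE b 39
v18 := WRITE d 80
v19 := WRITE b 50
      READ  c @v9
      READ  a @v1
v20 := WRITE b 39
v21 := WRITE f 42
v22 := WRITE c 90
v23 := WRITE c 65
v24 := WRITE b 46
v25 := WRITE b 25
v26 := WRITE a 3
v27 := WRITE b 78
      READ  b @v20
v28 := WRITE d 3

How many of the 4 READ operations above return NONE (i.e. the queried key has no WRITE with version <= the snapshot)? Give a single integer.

v1: WRITE b=35  (b history now [(1, 35)])
v2: WRITE e=80  (e history now [(2, 80)])
v3: WRITE b=64  (b history now [(1, 35), (3, 64)])
v4: WRITE c=62  (c history now [(4, 62)])
v5: WRITE d=32  (d history now [(5, 32)])
v6: WRITE d=47  (d history now [(5, 32), (6, 47)])
v7: WRITE a=6  (a history now [(7, 6)])
v8: WRITE f=34  (f history now [(8, 34)])
v9: WRITE e=31  (e history now [(2, 80), (9, 31)])
v10: WRITE d=0  (d history now [(5, 32), (6, 47), (10, 0)])
v11: WRITE e=73  (e history now [(2, 80), (9, 31), (11, 73)])
v12: WRITE c=86  (c history now [(4, 62), (12, 86)])
v13: WRITE d=90  (d history now [(5, 32), (6, 47), (10, 0), (13, 90)])
v14: WRITE f=65  (f history now [(8, 34), (14, 65)])
v15: WRITE d=14  (d history now [(5, 32), (6, 47), (10, 0), (13, 90), (15, 14)])
READ e @v10: history=[(2, 80), (9, 31), (11, 73)] -> pick v9 -> 31
v16: WRITE f=74  (f history now [(8, 34), (14, 65), (16, 74)])
v17: WRITE b=39  (b history now [(1, 35), (3, 64), (17, 39)])
v18: WRITE d=80  (d history now [(5, 32), (6, 47), (10, 0), (13, 90), (15, 14), (18, 80)])
v19: WRITE b=50  (b history now [(1, 35), (3, 64), (17, 39), (19, 50)])
READ c @v9: history=[(4, 62), (12, 86)] -> pick v4 -> 62
READ a @v1: history=[(7, 6)] -> no version <= 1 -> NONE
v20: WRITE b=39  (b history now [(1, 35), (3, 64), (17, 39), (19, 50), (20, 39)])
v21: WRITE f=42  (f history now [(8, 34), (14, 65), (16, 74), (21, 42)])
v22: WRITE c=90  (c history now [(4, 62), (12, 86), (22, 90)])
v23: WRITE c=65  (c history now [(4, 62), (12, 86), (22, 90), (23, 65)])
v24: WRITE b=46  (b history now [(1, 35), (3, 64), (17, 39), (19, 50), (20, 39), (24, 46)])
v25: WRITE b=25  (b history now [(1, 35), (3, 64), (17, 39), (19, 50), (20, 39), (24, 46), (25, 25)])
v26: WRITE a=3  (a history now [(7, 6), (26, 3)])
v27: WRITE b=78  (b history now [(1, 35), (3, 64), (17, 39), (19, 50), (20, 39), (24, 46), (25, 25), (27, 78)])
READ b @v20: history=[(1, 35), (3, 64), (17, 39), (19, 50), (20, 39), (24, 46), (25, 25), (27, 78)] -> pick v20 -> 39
v28: WRITE d=3  (d history now [(5, 32), (6, 47), (10, 0), (13, 90), (15, 14), (18, 80), (28, 3)])
Read results in order: ['31', '62', 'NONE', '39']
NONE count = 1

Answer: 1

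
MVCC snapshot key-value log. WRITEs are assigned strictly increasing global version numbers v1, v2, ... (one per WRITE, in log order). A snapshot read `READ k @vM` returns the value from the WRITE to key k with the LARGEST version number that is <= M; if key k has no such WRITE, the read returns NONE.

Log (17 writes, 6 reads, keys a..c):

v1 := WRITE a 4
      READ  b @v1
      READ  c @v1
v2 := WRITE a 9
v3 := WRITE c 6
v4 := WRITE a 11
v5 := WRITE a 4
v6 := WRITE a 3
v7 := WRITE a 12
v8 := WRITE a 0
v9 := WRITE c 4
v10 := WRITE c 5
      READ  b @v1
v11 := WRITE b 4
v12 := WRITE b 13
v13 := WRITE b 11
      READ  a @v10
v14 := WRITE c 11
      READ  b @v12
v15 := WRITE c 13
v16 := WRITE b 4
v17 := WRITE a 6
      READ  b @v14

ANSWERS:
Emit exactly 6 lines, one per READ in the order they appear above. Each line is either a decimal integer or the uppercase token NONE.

Answer: NONE
NONE
NONE
0
13
11

Derivation:
v1: WRITE a=4  (a history now [(1, 4)])
READ b @v1: history=[] -> no version <= 1 -> NONE
READ c @v1: history=[] -> no version <= 1 -> NONE
v2: WRITE a=9  (a history now [(1, 4), (2, 9)])
v3: WRITE c=6  (c history now [(3, 6)])
v4: WRITE a=11  (a history now [(1, 4), (2, 9), (4, 11)])
v5: WRITE a=4  (a history now [(1, 4), (2, 9), (4, 11), (5, 4)])
v6: WRITE a=3  (a history now [(1, 4), (2, 9), (4, 11), (5, 4), (6, 3)])
v7: WRITE a=12  (a history now [(1, 4), (2, 9), (4, 11), (5, 4), (6, 3), (7, 12)])
v8: WRITE a=0  (a history now [(1, 4), (2, 9), (4, 11), (5, 4), (6, 3), (7, 12), (8, 0)])
v9: WRITE c=4  (c history now [(3, 6), (9, 4)])
v10: WRITE c=5  (c history now [(3, 6), (9, 4), (10, 5)])
READ b @v1: history=[] -> no version <= 1 -> NONE
v11: WRITE b=4  (b history now [(11, 4)])
v12: WRITE b=13  (b history now [(11, 4), (12, 13)])
v13: WRITE b=11  (b history now [(11, 4), (12, 13), (13, 11)])
READ a @v10: history=[(1, 4), (2, 9), (4, 11), (5, 4), (6, 3), (7, 12), (8, 0)] -> pick v8 -> 0
v14: WRITE c=11  (c history now [(3, 6), (9, 4), (10, 5), (14, 11)])
READ b @v12: history=[(11, 4), (12, 13), (13, 11)] -> pick v12 -> 13
v15: WRITE c=13  (c history now [(3, 6), (9, 4), (10, 5), (14, 11), (15, 13)])
v16: WRITE b=4  (b history now [(11, 4), (12, 13), (13, 11), (16, 4)])
v17: WRITE a=6  (a history now [(1, 4), (2, 9), (4, 11), (5, 4), (6, 3), (7, 12), (8, 0), (17, 6)])
READ b @v14: history=[(11, 4), (12, 13), (13, 11), (16, 4)] -> pick v13 -> 11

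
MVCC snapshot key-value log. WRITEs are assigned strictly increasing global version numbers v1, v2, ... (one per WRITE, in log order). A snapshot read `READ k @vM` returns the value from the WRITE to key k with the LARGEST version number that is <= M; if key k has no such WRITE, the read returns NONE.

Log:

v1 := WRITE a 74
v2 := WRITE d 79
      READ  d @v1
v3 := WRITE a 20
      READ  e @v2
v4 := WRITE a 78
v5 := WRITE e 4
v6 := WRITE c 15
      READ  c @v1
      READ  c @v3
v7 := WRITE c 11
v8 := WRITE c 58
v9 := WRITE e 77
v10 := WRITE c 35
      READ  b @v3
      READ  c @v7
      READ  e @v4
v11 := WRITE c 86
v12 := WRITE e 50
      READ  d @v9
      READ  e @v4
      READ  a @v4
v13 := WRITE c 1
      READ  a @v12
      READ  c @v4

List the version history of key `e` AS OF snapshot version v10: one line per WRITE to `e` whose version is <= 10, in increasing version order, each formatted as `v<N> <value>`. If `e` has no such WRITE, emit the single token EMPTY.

Answer: v5 4
v9 77

Derivation:
Scan writes for key=e with version <= 10:
  v1 WRITE a 74 -> skip
  v2 WRITE d 79 -> skip
  v3 WRITE a 20 -> skip
  v4 WRITE a 78 -> skip
  v5 WRITE e 4 -> keep
  v6 WRITE c 15 -> skip
  v7 WRITE c 11 -> skip
  v8 WRITE c 58 -> skip
  v9 WRITE e 77 -> keep
  v10 WRITE c 35 -> skip
  v11 WRITE c 86 -> skip
  v12 WRITE e 50 -> drop (> snap)
  v13 WRITE c 1 -> skip
Collected: [(5, 4), (9, 77)]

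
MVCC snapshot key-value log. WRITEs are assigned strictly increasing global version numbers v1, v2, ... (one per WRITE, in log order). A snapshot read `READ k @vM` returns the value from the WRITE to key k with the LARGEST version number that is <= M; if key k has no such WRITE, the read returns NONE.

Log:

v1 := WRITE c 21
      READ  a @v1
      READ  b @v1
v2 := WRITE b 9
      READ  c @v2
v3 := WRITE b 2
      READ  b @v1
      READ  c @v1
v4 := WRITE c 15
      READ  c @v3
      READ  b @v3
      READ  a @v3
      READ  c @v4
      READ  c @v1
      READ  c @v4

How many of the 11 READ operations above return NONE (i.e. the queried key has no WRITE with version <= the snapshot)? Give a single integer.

Answer: 4

Derivation:
v1: WRITE c=21  (c history now [(1, 21)])
READ a @v1: history=[] -> no version <= 1 -> NONE
READ b @v1: history=[] -> no version <= 1 -> NONE
v2: WRITE b=9  (b history now [(2, 9)])
READ c @v2: history=[(1, 21)] -> pick v1 -> 21
v3: WRITE b=2  (b history now [(2, 9), (3, 2)])
READ b @v1: history=[(2, 9), (3, 2)] -> no version <= 1 -> NONE
READ c @v1: history=[(1, 21)] -> pick v1 -> 21
v4: WRITE c=15  (c history now [(1, 21), (4, 15)])
READ c @v3: history=[(1, 21), (4, 15)] -> pick v1 -> 21
READ b @v3: history=[(2, 9), (3, 2)] -> pick v3 -> 2
READ a @v3: history=[] -> no version <= 3 -> NONE
READ c @v4: history=[(1, 21), (4, 15)] -> pick v4 -> 15
READ c @v1: history=[(1, 21), (4, 15)] -> pick v1 -> 21
READ c @v4: history=[(1, 21), (4, 15)] -> pick v4 -> 15
Read results in order: ['NONE', 'NONE', '21', 'NONE', '21', '21', '2', 'NONE', '15', '21', '15']
NONE count = 4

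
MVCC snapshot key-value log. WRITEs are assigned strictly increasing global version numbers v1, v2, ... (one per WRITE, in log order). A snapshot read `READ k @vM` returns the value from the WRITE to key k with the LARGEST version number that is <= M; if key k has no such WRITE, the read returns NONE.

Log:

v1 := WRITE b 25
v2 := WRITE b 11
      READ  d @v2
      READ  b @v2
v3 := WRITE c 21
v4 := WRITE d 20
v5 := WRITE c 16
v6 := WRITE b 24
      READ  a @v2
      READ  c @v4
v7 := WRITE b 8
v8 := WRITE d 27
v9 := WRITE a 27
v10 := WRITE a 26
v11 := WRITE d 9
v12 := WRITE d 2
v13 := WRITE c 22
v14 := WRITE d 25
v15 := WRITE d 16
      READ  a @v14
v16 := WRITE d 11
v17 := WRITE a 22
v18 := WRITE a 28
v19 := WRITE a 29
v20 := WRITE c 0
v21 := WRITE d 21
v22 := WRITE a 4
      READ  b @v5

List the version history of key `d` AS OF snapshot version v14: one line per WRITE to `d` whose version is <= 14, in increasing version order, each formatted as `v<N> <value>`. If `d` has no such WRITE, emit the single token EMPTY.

Answer: v4 20
v8 27
v11 9
v12 2
v14 25

Derivation:
Scan writes for key=d with version <= 14:
  v1 WRITE b 25 -> skip
  v2 WRITE b 11 -> skip
  v3 WRITE c 21 -> skip
  v4 WRITE d 20 -> keep
  v5 WRITE c 16 -> skip
  v6 WRITE b 24 -> skip
  v7 WRITE b 8 -> skip
  v8 WRITE d 27 -> keep
  v9 WRITE a 27 -> skip
  v10 WRITE a 26 -> skip
  v11 WRITE d 9 -> keep
  v12 WRITE d 2 -> keep
  v13 WRITE c 22 -> skip
  v14 WRITE d 25 -> keep
  v15 WRITE d 16 -> drop (> snap)
  v16 WRITE d 11 -> drop (> snap)
  v17 WRITE a 22 -> skip
  v18 WRITE a 28 -> skip
  v19 WRITE a 29 -> skip
  v20 WRITE c 0 -> skip
  v21 WRITE d 21 -> drop (> snap)
  v22 WRITE a 4 -> skip
Collected: [(4, 20), (8, 27), (11, 9), (12, 2), (14, 25)]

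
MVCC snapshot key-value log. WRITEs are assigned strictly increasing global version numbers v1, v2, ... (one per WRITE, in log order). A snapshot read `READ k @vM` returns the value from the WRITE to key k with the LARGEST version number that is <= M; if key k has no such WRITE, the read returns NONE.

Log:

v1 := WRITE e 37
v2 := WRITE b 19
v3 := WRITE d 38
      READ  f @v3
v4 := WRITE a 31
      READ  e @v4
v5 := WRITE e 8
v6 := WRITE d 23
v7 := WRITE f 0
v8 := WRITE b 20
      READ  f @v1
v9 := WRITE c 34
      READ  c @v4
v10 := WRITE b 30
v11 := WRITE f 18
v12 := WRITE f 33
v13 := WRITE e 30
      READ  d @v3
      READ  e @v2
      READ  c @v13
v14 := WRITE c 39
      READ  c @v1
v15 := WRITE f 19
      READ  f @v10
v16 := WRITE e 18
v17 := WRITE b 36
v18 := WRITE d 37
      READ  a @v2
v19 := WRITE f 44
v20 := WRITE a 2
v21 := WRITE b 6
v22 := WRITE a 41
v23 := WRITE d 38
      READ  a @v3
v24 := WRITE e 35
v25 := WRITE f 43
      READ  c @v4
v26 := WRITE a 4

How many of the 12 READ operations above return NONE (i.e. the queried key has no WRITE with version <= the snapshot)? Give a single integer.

Answer: 7

Derivation:
v1: WRITE e=37  (e history now [(1, 37)])
v2: WRITE b=19  (b history now [(2, 19)])
v3: WRITE d=38  (d history now [(3, 38)])
READ f @v3: history=[] -> no version <= 3 -> NONE
v4: WRITE a=31  (a history now [(4, 31)])
READ e @v4: history=[(1, 37)] -> pick v1 -> 37
v5: WRITE e=8  (e history now [(1, 37), (5, 8)])
v6: WRITE d=23  (d history now [(3, 38), (6, 23)])
v7: WRITE f=0  (f history now [(7, 0)])
v8: WRITE b=20  (b history now [(2, 19), (8, 20)])
READ f @v1: history=[(7, 0)] -> no version <= 1 -> NONE
v9: WRITE c=34  (c history now [(9, 34)])
READ c @v4: history=[(9, 34)] -> no version <= 4 -> NONE
v10: WRITE b=30  (b history now [(2, 19), (8, 20), (10, 30)])
v11: WRITE f=18  (f history now [(7, 0), (11, 18)])
v12: WRITE f=33  (f history now [(7, 0), (11, 18), (12, 33)])
v13: WRITE e=30  (e history now [(1, 37), (5, 8), (13, 30)])
READ d @v3: history=[(3, 38), (6, 23)] -> pick v3 -> 38
READ e @v2: history=[(1, 37), (5, 8), (13, 30)] -> pick v1 -> 37
READ c @v13: history=[(9, 34)] -> pick v9 -> 34
v14: WRITE c=39  (c history now [(9, 34), (14, 39)])
READ c @v1: history=[(9, 34), (14, 39)] -> no version <= 1 -> NONE
v15: WRITE f=19  (f history now [(7, 0), (11, 18), (12, 33), (15, 19)])
READ f @v10: history=[(7, 0), (11, 18), (12, 33), (15, 19)] -> pick v7 -> 0
v16: WRITE e=18  (e history now [(1, 37), (5, 8), (13, 30), (16, 18)])
v17: WRITE b=36  (b history now [(2, 19), (8, 20), (10, 30), (17, 36)])
v18: WRITE d=37  (d history now [(3, 38), (6, 23), (18, 37)])
READ a @v2: history=[(4, 31)] -> no version <= 2 -> NONE
v19: WRITE f=44  (f history now [(7, 0), (11, 18), (12, 33), (15, 19), (19, 44)])
v20: WRITE a=2  (a history now [(4, 31), (20, 2)])
v21: WRITE b=6  (b history now [(2, 19), (8, 20), (10, 30), (17, 36), (21, 6)])
v22: WRITE a=41  (a history now [(4, 31), (20, 2), (22, 41)])
v23: WRITE d=38  (d history now [(3, 38), (6, 23), (18, 37), (23, 38)])
READ a @v3: history=[(4, 31), (20, 2), (22, 41)] -> no version <= 3 -> NONE
v24: WRITE e=35  (e history now [(1, 37), (5, 8), (13, 30), (16, 18), (24, 35)])
v25: WRITE f=43  (f history now [(7, 0), (11, 18), (12, 33), (15, 19), (19, 44), (25, 43)])
READ c @v4: history=[(9, 34), (14, 39)] -> no version <= 4 -> NONE
v26: WRITE a=4  (a history now [(4, 31), (20, 2), (22, 41), (26, 4)])
Read results in order: ['NONE', '37', 'NONE', 'NONE', '38', '37', '34', 'NONE', '0', 'NONE', 'NONE', 'NONE']
NONE count = 7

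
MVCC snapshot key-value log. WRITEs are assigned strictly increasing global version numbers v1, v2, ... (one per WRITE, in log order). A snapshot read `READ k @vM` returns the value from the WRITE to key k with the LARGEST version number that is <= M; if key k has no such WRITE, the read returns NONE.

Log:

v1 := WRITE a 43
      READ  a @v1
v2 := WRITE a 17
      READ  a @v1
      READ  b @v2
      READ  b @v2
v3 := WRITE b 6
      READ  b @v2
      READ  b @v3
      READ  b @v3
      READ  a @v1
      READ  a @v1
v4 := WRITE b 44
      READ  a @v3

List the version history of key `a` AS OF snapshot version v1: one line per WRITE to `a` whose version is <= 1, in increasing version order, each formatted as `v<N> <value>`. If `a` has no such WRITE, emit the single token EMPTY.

Scan writes for key=a with version <= 1:
  v1 WRITE a 43 -> keep
  v2 WRITE a 17 -> drop (> snap)
  v3 WRITE b 6 -> skip
  v4 WRITE b 44 -> skip
Collected: [(1, 43)]

Answer: v1 43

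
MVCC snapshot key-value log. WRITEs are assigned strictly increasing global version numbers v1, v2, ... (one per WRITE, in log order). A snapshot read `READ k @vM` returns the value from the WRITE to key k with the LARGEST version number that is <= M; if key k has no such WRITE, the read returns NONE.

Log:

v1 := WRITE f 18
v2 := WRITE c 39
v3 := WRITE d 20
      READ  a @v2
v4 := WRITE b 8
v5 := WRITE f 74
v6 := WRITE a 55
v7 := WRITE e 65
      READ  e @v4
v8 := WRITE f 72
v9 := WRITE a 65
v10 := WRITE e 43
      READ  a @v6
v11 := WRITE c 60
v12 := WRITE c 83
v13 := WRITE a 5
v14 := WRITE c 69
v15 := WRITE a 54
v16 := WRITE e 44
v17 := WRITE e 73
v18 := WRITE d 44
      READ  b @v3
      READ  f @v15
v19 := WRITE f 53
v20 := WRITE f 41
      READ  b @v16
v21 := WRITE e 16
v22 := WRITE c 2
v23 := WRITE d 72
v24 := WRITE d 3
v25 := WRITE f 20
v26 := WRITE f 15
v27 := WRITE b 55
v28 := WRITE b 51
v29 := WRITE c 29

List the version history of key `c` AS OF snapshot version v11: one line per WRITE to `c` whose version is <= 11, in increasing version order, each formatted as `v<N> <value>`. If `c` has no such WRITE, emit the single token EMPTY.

Answer: v2 39
v11 60

Derivation:
Scan writes for key=c with version <= 11:
  v1 WRITE f 18 -> skip
  v2 WRITE c 39 -> keep
  v3 WRITE d 20 -> skip
  v4 WRITE b 8 -> skip
  v5 WRITE f 74 -> skip
  v6 WRITE a 55 -> skip
  v7 WRITE e 65 -> skip
  v8 WRITE f 72 -> skip
  v9 WRITE a 65 -> skip
  v10 WRITE e 43 -> skip
  v11 WRITE c 60 -> keep
  v12 WRITE c 83 -> drop (> snap)
  v13 WRITE a 5 -> skip
  v14 WRITE c 69 -> drop (> snap)
  v15 WRITE a 54 -> skip
  v16 WRITE e 44 -> skip
  v17 WRITE e 73 -> skip
  v18 WRITE d 44 -> skip
  v19 WRITE f 53 -> skip
  v20 WRITE f 41 -> skip
  v21 WRITE e 16 -> skip
  v22 WRITE c 2 -> drop (> snap)
  v23 WRITE d 72 -> skip
  v24 WRITE d 3 -> skip
  v25 WRITE f 20 -> skip
  v26 WRITE f 15 -> skip
  v27 WRITE b 55 -> skip
  v28 WRITE b 51 -> skip
  v29 WRITE c 29 -> drop (> snap)
Collected: [(2, 39), (11, 60)]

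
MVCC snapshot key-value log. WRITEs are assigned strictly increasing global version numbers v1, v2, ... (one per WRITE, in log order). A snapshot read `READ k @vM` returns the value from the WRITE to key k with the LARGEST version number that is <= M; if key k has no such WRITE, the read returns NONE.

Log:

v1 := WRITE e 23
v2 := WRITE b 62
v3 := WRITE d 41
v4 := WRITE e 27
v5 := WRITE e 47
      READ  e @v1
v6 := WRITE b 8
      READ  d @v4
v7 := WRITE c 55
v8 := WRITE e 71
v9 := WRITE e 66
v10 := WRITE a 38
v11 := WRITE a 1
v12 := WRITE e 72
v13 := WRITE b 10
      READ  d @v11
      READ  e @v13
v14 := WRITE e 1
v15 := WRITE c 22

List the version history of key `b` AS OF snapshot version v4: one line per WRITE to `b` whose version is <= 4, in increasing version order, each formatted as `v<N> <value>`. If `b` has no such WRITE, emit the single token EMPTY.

Scan writes for key=b with version <= 4:
  v1 WRITE e 23 -> skip
  v2 WRITE b 62 -> keep
  v3 WRITE d 41 -> skip
  v4 WRITE e 27 -> skip
  v5 WRITE e 47 -> skip
  v6 WRITE b 8 -> drop (> snap)
  v7 WRITE c 55 -> skip
  v8 WRITE e 71 -> skip
  v9 WRITE e 66 -> skip
  v10 WRITE a 38 -> skip
  v11 WRITE a 1 -> skip
  v12 WRITE e 72 -> skip
  v13 WRITE b 10 -> drop (> snap)
  v14 WRITE e 1 -> skip
  v15 WRITE c 22 -> skip
Collected: [(2, 62)]

Answer: v2 62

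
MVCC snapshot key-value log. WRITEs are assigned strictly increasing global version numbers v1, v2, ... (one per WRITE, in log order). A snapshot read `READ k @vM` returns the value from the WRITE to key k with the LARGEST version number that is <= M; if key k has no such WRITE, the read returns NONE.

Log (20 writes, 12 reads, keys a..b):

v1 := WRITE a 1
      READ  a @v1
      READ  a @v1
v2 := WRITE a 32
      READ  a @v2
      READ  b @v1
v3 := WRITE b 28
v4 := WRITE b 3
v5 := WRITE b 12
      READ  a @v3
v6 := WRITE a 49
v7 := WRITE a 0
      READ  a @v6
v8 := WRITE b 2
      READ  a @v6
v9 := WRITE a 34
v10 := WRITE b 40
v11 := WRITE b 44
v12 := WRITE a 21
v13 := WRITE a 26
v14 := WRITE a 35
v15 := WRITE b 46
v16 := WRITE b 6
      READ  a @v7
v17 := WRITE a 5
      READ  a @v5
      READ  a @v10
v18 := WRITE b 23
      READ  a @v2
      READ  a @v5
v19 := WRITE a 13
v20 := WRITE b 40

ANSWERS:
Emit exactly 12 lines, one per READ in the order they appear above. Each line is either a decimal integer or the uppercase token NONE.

Answer: 1
1
32
NONE
32
49
49
0
32
34
32
32

Derivation:
v1: WRITE a=1  (a history now [(1, 1)])
READ a @v1: history=[(1, 1)] -> pick v1 -> 1
READ a @v1: history=[(1, 1)] -> pick v1 -> 1
v2: WRITE a=32  (a history now [(1, 1), (2, 32)])
READ a @v2: history=[(1, 1), (2, 32)] -> pick v2 -> 32
READ b @v1: history=[] -> no version <= 1 -> NONE
v3: WRITE b=28  (b history now [(3, 28)])
v4: WRITE b=3  (b history now [(3, 28), (4, 3)])
v5: WRITE b=12  (b history now [(3, 28), (4, 3), (5, 12)])
READ a @v3: history=[(1, 1), (2, 32)] -> pick v2 -> 32
v6: WRITE a=49  (a history now [(1, 1), (2, 32), (6, 49)])
v7: WRITE a=0  (a history now [(1, 1), (2, 32), (6, 49), (7, 0)])
READ a @v6: history=[(1, 1), (2, 32), (6, 49), (7, 0)] -> pick v6 -> 49
v8: WRITE b=2  (b history now [(3, 28), (4, 3), (5, 12), (8, 2)])
READ a @v6: history=[(1, 1), (2, 32), (6, 49), (7, 0)] -> pick v6 -> 49
v9: WRITE a=34  (a history now [(1, 1), (2, 32), (6, 49), (7, 0), (9, 34)])
v10: WRITE b=40  (b history now [(3, 28), (4, 3), (5, 12), (8, 2), (10, 40)])
v11: WRITE b=44  (b history now [(3, 28), (4, 3), (5, 12), (8, 2), (10, 40), (11, 44)])
v12: WRITE a=21  (a history now [(1, 1), (2, 32), (6, 49), (7, 0), (9, 34), (12, 21)])
v13: WRITE a=26  (a history now [(1, 1), (2, 32), (6, 49), (7, 0), (9, 34), (12, 21), (13, 26)])
v14: WRITE a=35  (a history now [(1, 1), (2, 32), (6, 49), (7, 0), (9, 34), (12, 21), (13, 26), (14, 35)])
v15: WRITE b=46  (b history now [(3, 28), (4, 3), (5, 12), (8, 2), (10, 40), (11, 44), (15, 46)])
v16: WRITE b=6  (b history now [(3, 28), (4, 3), (5, 12), (8, 2), (10, 40), (11, 44), (15, 46), (16, 6)])
READ a @v7: history=[(1, 1), (2, 32), (6, 49), (7, 0), (9, 34), (12, 21), (13, 26), (14, 35)] -> pick v7 -> 0
v17: WRITE a=5  (a history now [(1, 1), (2, 32), (6, 49), (7, 0), (9, 34), (12, 21), (13, 26), (14, 35), (17, 5)])
READ a @v5: history=[(1, 1), (2, 32), (6, 49), (7, 0), (9, 34), (12, 21), (13, 26), (14, 35), (17, 5)] -> pick v2 -> 32
READ a @v10: history=[(1, 1), (2, 32), (6, 49), (7, 0), (9, 34), (12, 21), (13, 26), (14, 35), (17, 5)] -> pick v9 -> 34
v18: WRITE b=23  (b history now [(3, 28), (4, 3), (5, 12), (8, 2), (10, 40), (11, 44), (15, 46), (16, 6), (18, 23)])
READ a @v2: history=[(1, 1), (2, 32), (6, 49), (7, 0), (9, 34), (12, 21), (13, 26), (14, 35), (17, 5)] -> pick v2 -> 32
READ a @v5: history=[(1, 1), (2, 32), (6, 49), (7, 0), (9, 34), (12, 21), (13, 26), (14, 35), (17, 5)] -> pick v2 -> 32
v19: WRITE a=13  (a history now [(1, 1), (2, 32), (6, 49), (7, 0), (9, 34), (12, 21), (13, 26), (14, 35), (17, 5), (19, 13)])
v20: WRITE b=40  (b history now [(3, 28), (4, 3), (5, 12), (8, 2), (10, 40), (11, 44), (15, 46), (16, 6), (18, 23), (20, 40)])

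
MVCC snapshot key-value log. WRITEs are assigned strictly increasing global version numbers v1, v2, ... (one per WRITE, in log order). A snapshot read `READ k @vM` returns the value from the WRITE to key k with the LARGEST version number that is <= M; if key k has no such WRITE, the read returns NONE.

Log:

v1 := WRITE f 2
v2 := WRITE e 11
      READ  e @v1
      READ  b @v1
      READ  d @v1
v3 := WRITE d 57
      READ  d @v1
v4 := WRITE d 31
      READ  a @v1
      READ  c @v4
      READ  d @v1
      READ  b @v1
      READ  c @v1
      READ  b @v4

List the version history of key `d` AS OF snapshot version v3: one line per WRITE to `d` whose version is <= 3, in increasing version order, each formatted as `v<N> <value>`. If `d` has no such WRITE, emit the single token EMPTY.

Scan writes for key=d with version <= 3:
  v1 WRITE f 2 -> skip
  v2 WRITE e 11 -> skip
  v3 WRITE d 57 -> keep
  v4 WRITE d 31 -> drop (> snap)
Collected: [(3, 57)]

Answer: v3 57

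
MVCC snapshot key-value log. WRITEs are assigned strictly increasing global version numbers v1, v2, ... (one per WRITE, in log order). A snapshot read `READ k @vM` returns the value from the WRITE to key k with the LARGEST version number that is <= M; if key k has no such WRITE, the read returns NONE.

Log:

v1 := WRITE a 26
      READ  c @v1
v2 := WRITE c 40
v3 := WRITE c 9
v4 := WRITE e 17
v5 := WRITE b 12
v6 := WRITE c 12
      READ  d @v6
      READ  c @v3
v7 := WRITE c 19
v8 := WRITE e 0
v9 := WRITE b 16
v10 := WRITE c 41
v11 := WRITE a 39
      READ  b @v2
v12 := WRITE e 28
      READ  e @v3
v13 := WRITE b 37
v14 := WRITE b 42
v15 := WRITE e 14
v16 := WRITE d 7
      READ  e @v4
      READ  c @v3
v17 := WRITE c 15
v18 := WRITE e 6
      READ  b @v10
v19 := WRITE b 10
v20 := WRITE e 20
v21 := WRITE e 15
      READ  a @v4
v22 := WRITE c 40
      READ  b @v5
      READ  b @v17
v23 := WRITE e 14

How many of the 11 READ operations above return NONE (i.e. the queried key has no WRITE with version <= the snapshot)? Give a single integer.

Answer: 4

Derivation:
v1: WRITE a=26  (a history now [(1, 26)])
READ c @v1: history=[] -> no version <= 1 -> NONE
v2: WRITE c=40  (c history now [(2, 40)])
v3: WRITE c=9  (c history now [(2, 40), (3, 9)])
v4: WRITE e=17  (e history now [(4, 17)])
v5: WRITE b=12  (b history now [(5, 12)])
v6: WRITE c=12  (c history now [(2, 40), (3, 9), (6, 12)])
READ d @v6: history=[] -> no version <= 6 -> NONE
READ c @v3: history=[(2, 40), (3, 9), (6, 12)] -> pick v3 -> 9
v7: WRITE c=19  (c history now [(2, 40), (3, 9), (6, 12), (7, 19)])
v8: WRITE e=0  (e history now [(4, 17), (8, 0)])
v9: WRITE b=16  (b history now [(5, 12), (9, 16)])
v10: WRITE c=41  (c history now [(2, 40), (3, 9), (6, 12), (7, 19), (10, 41)])
v11: WRITE a=39  (a history now [(1, 26), (11, 39)])
READ b @v2: history=[(5, 12), (9, 16)] -> no version <= 2 -> NONE
v12: WRITE e=28  (e history now [(4, 17), (8, 0), (12, 28)])
READ e @v3: history=[(4, 17), (8, 0), (12, 28)] -> no version <= 3 -> NONE
v13: WRITE b=37  (b history now [(5, 12), (9, 16), (13, 37)])
v14: WRITE b=42  (b history now [(5, 12), (9, 16), (13, 37), (14, 42)])
v15: WRITE e=14  (e history now [(4, 17), (8, 0), (12, 28), (15, 14)])
v16: WRITE d=7  (d history now [(16, 7)])
READ e @v4: history=[(4, 17), (8, 0), (12, 28), (15, 14)] -> pick v4 -> 17
READ c @v3: history=[(2, 40), (3, 9), (6, 12), (7, 19), (10, 41)] -> pick v3 -> 9
v17: WRITE c=15  (c history now [(2, 40), (3, 9), (6, 12), (7, 19), (10, 41), (17, 15)])
v18: WRITE e=6  (e history now [(4, 17), (8, 0), (12, 28), (15, 14), (18, 6)])
READ b @v10: history=[(5, 12), (9, 16), (13, 37), (14, 42)] -> pick v9 -> 16
v19: WRITE b=10  (b history now [(5, 12), (9, 16), (13, 37), (14, 42), (19, 10)])
v20: WRITE e=20  (e history now [(4, 17), (8, 0), (12, 28), (15, 14), (18, 6), (20, 20)])
v21: WRITE e=15  (e history now [(4, 17), (8, 0), (12, 28), (15, 14), (18, 6), (20, 20), (21, 15)])
READ a @v4: history=[(1, 26), (11, 39)] -> pick v1 -> 26
v22: WRITE c=40  (c history now [(2, 40), (3, 9), (6, 12), (7, 19), (10, 41), (17, 15), (22, 40)])
READ b @v5: history=[(5, 12), (9, 16), (13, 37), (14, 42), (19, 10)] -> pick v5 -> 12
READ b @v17: history=[(5, 12), (9, 16), (13, 37), (14, 42), (19, 10)] -> pick v14 -> 42
v23: WRITE e=14  (e history now [(4, 17), (8, 0), (12, 28), (15, 14), (18, 6), (20, 20), (21, 15), (23, 14)])
Read results in order: ['NONE', 'NONE', '9', 'NONE', 'NONE', '17', '9', '16', '26', '12', '42']
NONE count = 4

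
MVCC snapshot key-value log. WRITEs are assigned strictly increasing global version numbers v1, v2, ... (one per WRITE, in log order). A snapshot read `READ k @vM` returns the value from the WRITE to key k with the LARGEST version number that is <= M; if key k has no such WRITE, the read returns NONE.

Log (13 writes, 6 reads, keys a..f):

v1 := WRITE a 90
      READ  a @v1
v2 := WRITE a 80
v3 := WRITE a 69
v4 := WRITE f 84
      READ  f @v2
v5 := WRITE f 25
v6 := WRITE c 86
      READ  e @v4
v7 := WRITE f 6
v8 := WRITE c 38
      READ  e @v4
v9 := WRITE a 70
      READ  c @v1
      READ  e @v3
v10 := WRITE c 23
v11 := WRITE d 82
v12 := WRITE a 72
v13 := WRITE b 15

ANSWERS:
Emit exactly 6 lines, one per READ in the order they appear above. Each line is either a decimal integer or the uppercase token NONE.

v1: WRITE a=90  (a history now [(1, 90)])
READ a @v1: history=[(1, 90)] -> pick v1 -> 90
v2: WRITE a=80  (a history now [(1, 90), (2, 80)])
v3: WRITE a=69  (a history now [(1, 90), (2, 80), (3, 69)])
v4: WRITE f=84  (f history now [(4, 84)])
READ f @v2: history=[(4, 84)] -> no version <= 2 -> NONE
v5: WRITE f=25  (f history now [(4, 84), (5, 25)])
v6: WRITE c=86  (c history now [(6, 86)])
READ e @v4: history=[] -> no version <= 4 -> NONE
v7: WRITE f=6  (f history now [(4, 84), (5, 25), (7, 6)])
v8: WRITE c=38  (c history now [(6, 86), (8, 38)])
READ e @v4: history=[] -> no version <= 4 -> NONE
v9: WRITE a=70  (a history now [(1, 90), (2, 80), (3, 69), (9, 70)])
READ c @v1: history=[(6, 86), (8, 38)] -> no version <= 1 -> NONE
READ e @v3: history=[] -> no version <= 3 -> NONE
v10: WRITE c=23  (c history now [(6, 86), (8, 38), (10, 23)])
v11: WRITE d=82  (d history now [(11, 82)])
v12: WRITE a=72  (a history now [(1, 90), (2, 80), (3, 69), (9, 70), (12, 72)])
v13: WRITE b=15  (b history now [(13, 15)])

Answer: 90
NONE
NONE
NONE
NONE
NONE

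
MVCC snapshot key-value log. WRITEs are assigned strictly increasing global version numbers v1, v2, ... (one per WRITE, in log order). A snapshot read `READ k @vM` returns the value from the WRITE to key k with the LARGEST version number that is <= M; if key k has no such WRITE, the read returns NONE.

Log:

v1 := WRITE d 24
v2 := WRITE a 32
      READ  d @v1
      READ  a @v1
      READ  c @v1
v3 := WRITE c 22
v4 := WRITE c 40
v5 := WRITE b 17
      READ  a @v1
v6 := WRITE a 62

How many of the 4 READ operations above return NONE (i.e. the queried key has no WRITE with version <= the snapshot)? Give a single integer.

v1: WRITE d=24  (d history now [(1, 24)])
v2: WRITE a=32  (a history now [(2, 32)])
READ d @v1: history=[(1, 24)] -> pick v1 -> 24
READ a @v1: history=[(2, 32)] -> no version <= 1 -> NONE
READ c @v1: history=[] -> no version <= 1 -> NONE
v3: WRITE c=22  (c history now [(3, 22)])
v4: WRITE c=40  (c history now [(3, 22), (4, 40)])
v5: WRITE b=17  (b history now [(5, 17)])
READ a @v1: history=[(2, 32)] -> no version <= 1 -> NONE
v6: WRITE a=62  (a history now [(2, 32), (6, 62)])
Read results in order: ['24', 'NONE', 'NONE', 'NONE']
NONE count = 3

Answer: 3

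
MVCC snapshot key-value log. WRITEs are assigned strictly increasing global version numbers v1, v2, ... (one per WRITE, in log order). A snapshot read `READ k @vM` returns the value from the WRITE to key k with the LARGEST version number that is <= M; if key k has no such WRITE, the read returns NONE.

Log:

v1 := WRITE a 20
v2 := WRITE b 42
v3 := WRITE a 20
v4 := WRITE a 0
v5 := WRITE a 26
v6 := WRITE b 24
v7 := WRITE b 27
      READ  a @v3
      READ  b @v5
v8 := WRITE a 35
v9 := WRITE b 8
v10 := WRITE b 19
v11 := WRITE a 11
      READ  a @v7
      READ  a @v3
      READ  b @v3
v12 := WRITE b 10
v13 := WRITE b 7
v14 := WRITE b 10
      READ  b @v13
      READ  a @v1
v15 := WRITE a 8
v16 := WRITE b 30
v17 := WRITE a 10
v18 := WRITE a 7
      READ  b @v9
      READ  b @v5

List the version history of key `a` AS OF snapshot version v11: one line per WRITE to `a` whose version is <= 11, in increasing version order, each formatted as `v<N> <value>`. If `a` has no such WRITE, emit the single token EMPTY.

Scan writes for key=a with version <= 11:
  v1 WRITE a 20 -> keep
  v2 WRITE b 42 -> skip
  v3 WRITE a 20 -> keep
  v4 WRITE a 0 -> keep
  v5 WRITE a 26 -> keep
  v6 WRITE b 24 -> skip
  v7 WRITE b 27 -> skip
  v8 WRITE a 35 -> keep
  v9 WRITE b 8 -> skip
  v10 WRITE b 19 -> skip
  v11 WRITE a 11 -> keep
  v12 WRITE b 10 -> skip
  v13 WRITE b 7 -> skip
  v14 WRITE b 10 -> skip
  v15 WRITE a 8 -> drop (> snap)
  v16 WRITE b 30 -> skip
  v17 WRITE a 10 -> drop (> snap)
  v18 WRITE a 7 -> drop (> snap)
Collected: [(1, 20), (3, 20), (4, 0), (5, 26), (8, 35), (11, 11)]

Answer: v1 20
v3 20
v4 0
v5 26
v8 35
v11 11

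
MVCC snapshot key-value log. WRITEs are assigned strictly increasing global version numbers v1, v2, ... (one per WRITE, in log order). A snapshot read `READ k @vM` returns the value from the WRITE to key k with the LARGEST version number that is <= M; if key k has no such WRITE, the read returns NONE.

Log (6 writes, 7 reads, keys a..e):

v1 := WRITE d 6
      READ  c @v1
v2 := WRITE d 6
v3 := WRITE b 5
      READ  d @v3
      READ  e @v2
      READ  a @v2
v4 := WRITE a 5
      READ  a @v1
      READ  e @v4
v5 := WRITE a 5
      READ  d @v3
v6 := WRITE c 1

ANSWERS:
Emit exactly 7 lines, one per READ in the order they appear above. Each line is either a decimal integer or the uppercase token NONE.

Answer: NONE
6
NONE
NONE
NONE
NONE
6

Derivation:
v1: WRITE d=6  (d history now [(1, 6)])
READ c @v1: history=[] -> no version <= 1 -> NONE
v2: WRITE d=6  (d history now [(1, 6), (2, 6)])
v3: WRITE b=5  (b history now [(3, 5)])
READ d @v3: history=[(1, 6), (2, 6)] -> pick v2 -> 6
READ e @v2: history=[] -> no version <= 2 -> NONE
READ a @v2: history=[] -> no version <= 2 -> NONE
v4: WRITE a=5  (a history now [(4, 5)])
READ a @v1: history=[(4, 5)] -> no version <= 1 -> NONE
READ e @v4: history=[] -> no version <= 4 -> NONE
v5: WRITE a=5  (a history now [(4, 5), (5, 5)])
READ d @v3: history=[(1, 6), (2, 6)] -> pick v2 -> 6
v6: WRITE c=1  (c history now [(6, 1)])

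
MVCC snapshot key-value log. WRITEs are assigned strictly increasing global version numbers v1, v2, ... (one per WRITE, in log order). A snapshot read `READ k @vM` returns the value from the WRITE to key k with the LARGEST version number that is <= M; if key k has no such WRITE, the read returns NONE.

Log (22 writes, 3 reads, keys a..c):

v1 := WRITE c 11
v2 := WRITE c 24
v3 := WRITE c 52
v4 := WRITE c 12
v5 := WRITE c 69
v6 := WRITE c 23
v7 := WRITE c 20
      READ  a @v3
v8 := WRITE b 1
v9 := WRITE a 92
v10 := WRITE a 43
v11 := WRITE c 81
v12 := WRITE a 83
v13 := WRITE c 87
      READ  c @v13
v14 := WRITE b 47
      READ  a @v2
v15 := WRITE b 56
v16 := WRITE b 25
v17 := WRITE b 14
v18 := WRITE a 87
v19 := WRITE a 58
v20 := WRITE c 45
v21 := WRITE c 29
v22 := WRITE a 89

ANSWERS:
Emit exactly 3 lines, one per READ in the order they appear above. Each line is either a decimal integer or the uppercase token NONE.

Answer: NONE
87
NONE

Derivation:
v1: WRITE c=11  (c history now [(1, 11)])
v2: WRITE c=24  (c history now [(1, 11), (2, 24)])
v3: WRITE c=52  (c history now [(1, 11), (2, 24), (3, 52)])
v4: WRITE c=12  (c history now [(1, 11), (2, 24), (3, 52), (4, 12)])
v5: WRITE c=69  (c history now [(1, 11), (2, 24), (3, 52), (4, 12), (5, 69)])
v6: WRITE c=23  (c history now [(1, 11), (2, 24), (3, 52), (4, 12), (5, 69), (6, 23)])
v7: WRITE c=20  (c history now [(1, 11), (2, 24), (3, 52), (4, 12), (5, 69), (6, 23), (7, 20)])
READ a @v3: history=[] -> no version <= 3 -> NONE
v8: WRITE b=1  (b history now [(8, 1)])
v9: WRITE a=92  (a history now [(9, 92)])
v10: WRITE a=43  (a history now [(9, 92), (10, 43)])
v11: WRITE c=81  (c history now [(1, 11), (2, 24), (3, 52), (4, 12), (5, 69), (6, 23), (7, 20), (11, 81)])
v12: WRITE a=83  (a history now [(9, 92), (10, 43), (12, 83)])
v13: WRITE c=87  (c history now [(1, 11), (2, 24), (3, 52), (4, 12), (5, 69), (6, 23), (7, 20), (11, 81), (13, 87)])
READ c @v13: history=[(1, 11), (2, 24), (3, 52), (4, 12), (5, 69), (6, 23), (7, 20), (11, 81), (13, 87)] -> pick v13 -> 87
v14: WRITE b=47  (b history now [(8, 1), (14, 47)])
READ a @v2: history=[(9, 92), (10, 43), (12, 83)] -> no version <= 2 -> NONE
v15: WRITE b=56  (b history now [(8, 1), (14, 47), (15, 56)])
v16: WRITE b=25  (b history now [(8, 1), (14, 47), (15, 56), (16, 25)])
v17: WRITE b=14  (b history now [(8, 1), (14, 47), (15, 56), (16, 25), (17, 14)])
v18: WRITE a=87  (a history now [(9, 92), (10, 43), (12, 83), (18, 87)])
v19: WRITE a=58  (a history now [(9, 92), (10, 43), (12, 83), (18, 87), (19, 58)])
v20: WRITE c=45  (c history now [(1, 11), (2, 24), (3, 52), (4, 12), (5, 69), (6, 23), (7, 20), (11, 81), (13, 87), (20, 45)])
v21: WRITE c=29  (c history now [(1, 11), (2, 24), (3, 52), (4, 12), (5, 69), (6, 23), (7, 20), (11, 81), (13, 87), (20, 45), (21, 29)])
v22: WRITE a=89  (a history now [(9, 92), (10, 43), (12, 83), (18, 87), (19, 58), (22, 89)])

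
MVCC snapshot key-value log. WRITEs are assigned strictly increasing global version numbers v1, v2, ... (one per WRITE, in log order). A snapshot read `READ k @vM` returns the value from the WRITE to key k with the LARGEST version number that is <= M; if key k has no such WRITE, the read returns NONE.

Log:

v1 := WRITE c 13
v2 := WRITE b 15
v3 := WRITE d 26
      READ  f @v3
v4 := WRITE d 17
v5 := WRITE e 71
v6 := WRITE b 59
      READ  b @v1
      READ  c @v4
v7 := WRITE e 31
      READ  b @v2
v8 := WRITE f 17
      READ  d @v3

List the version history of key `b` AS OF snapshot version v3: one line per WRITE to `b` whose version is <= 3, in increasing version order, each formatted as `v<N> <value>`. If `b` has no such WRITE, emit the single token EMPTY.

Answer: v2 15

Derivation:
Scan writes for key=b with version <= 3:
  v1 WRITE c 13 -> skip
  v2 WRITE b 15 -> keep
  v3 WRITE d 26 -> skip
  v4 WRITE d 17 -> skip
  v5 WRITE e 71 -> skip
  v6 WRITE b 59 -> drop (> snap)
  v7 WRITE e 31 -> skip
  v8 WRITE f 17 -> skip
Collected: [(2, 15)]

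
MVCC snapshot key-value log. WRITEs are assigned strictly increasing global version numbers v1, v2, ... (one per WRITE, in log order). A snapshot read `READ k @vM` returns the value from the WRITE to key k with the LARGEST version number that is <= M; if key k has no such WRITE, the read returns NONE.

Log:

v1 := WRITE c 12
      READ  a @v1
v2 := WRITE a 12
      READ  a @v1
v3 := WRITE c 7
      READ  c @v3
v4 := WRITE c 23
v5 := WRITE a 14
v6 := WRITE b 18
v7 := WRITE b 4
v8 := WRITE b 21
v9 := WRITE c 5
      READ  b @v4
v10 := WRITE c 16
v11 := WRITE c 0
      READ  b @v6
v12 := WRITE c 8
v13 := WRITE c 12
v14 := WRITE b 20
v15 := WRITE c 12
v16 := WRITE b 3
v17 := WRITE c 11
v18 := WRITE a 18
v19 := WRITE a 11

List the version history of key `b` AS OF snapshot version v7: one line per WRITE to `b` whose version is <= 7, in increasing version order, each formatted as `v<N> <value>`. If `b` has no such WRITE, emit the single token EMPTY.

Scan writes for key=b with version <= 7:
  v1 WRITE c 12 -> skip
  v2 WRITE a 12 -> skip
  v3 WRITE c 7 -> skip
  v4 WRITE c 23 -> skip
  v5 WRITE a 14 -> skip
  v6 WRITE b 18 -> keep
  v7 WRITE b 4 -> keep
  v8 WRITE b 21 -> drop (> snap)
  v9 WRITE c 5 -> skip
  v10 WRITE c 16 -> skip
  v11 WRITE c 0 -> skip
  v12 WRITE c 8 -> skip
  v13 WRITE c 12 -> skip
  v14 WRITE b 20 -> drop (> snap)
  v15 WRITE c 12 -> skip
  v16 WRITE b 3 -> drop (> snap)
  v17 WRITE c 11 -> skip
  v18 WRITE a 18 -> skip
  v19 WRITE a 11 -> skip
Collected: [(6, 18), (7, 4)]

Answer: v6 18
v7 4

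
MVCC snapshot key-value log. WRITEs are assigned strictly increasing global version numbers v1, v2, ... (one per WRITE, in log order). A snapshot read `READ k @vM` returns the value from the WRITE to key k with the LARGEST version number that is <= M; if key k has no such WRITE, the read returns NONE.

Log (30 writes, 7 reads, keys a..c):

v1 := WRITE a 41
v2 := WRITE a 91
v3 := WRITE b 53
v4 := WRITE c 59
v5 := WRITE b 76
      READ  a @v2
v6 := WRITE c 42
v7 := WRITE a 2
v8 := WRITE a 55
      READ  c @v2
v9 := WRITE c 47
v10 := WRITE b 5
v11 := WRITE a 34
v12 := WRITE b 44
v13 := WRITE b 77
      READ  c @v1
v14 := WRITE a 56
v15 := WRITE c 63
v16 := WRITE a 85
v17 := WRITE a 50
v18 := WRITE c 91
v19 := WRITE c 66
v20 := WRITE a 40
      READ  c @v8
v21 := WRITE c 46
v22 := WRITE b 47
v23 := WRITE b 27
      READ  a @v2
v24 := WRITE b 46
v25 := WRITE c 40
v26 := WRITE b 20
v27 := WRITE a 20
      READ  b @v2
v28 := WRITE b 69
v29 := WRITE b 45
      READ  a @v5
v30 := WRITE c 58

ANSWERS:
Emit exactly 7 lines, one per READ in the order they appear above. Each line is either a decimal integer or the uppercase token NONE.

v1: WRITE a=41  (a history now [(1, 41)])
v2: WRITE a=91  (a history now [(1, 41), (2, 91)])
v3: WRITE b=53  (b history now [(3, 53)])
v4: WRITE c=59  (c history now [(4, 59)])
v5: WRITE b=76  (b history now [(3, 53), (5, 76)])
READ a @v2: history=[(1, 41), (2, 91)] -> pick v2 -> 91
v6: WRITE c=42  (c history now [(4, 59), (6, 42)])
v7: WRITE a=2  (a history now [(1, 41), (2, 91), (7, 2)])
v8: WRITE a=55  (a history now [(1, 41), (2, 91), (7, 2), (8, 55)])
READ c @v2: history=[(4, 59), (6, 42)] -> no version <= 2 -> NONE
v9: WRITE c=47  (c history now [(4, 59), (6, 42), (9, 47)])
v10: WRITE b=5  (b history now [(3, 53), (5, 76), (10, 5)])
v11: WRITE a=34  (a history now [(1, 41), (2, 91), (7, 2), (8, 55), (11, 34)])
v12: WRITE b=44  (b history now [(3, 53), (5, 76), (10, 5), (12, 44)])
v13: WRITE b=77  (b history now [(3, 53), (5, 76), (10, 5), (12, 44), (13, 77)])
READ c @v1: history=[(4, 59), (6, 42), (9, 47)] -> no version <= 1 -> NONE
v14: WRITE a=56  (a history now [(1, 41), (2, 91), (7, 2), (8, 55), (11, 34), (14, 56)])
v15: WRITE c=63  (c history now [(4, 59), (6, 42), (9, 47), (15, 63)])
v16: WRITE a=85  (a history now [(1, 41), (2, 91), (7, 2), (8, 55), (11, 34), (14, 56), (16, 85)])
v17: WRITE a=50  (a history now [(1, 41), (2, 91), (7, 2), (8, 55), (11, 34), (14, 56), (16, 85), (17, 50)])
v18: WRITE c=91  (c history now [(4, 59), (6, 42), (9, 47), (15, 63), (18, 91)])
v19: WRITE c=66  (c history now [(4, 59), (6, 42), (9, 47), (15, 63), (18, 91), (19, 66)])
v20: WRITE a=40  (a history now [(1, 41), (2, 91), (7, 2), (8, 55), (11, 34), (14, 56), (16, 85), (17, 50), (20, 40)])
READ c @v8: history=[(4, 59), (6, 42), (9, 47), (15, 63), (18, 91), (19, 66)] -> pick v6 -> 42
v21: WRITE c=46  (c history now [(4, 59), (6, 42), (9, 47), (15, 63), (18, 91), (19, 66), (21, 46)])
v22: WRITE b=47  (b history now [(3, 53), (5, 76), (10, 5), (12, 44), (13, 77), (22, 47)])
v23: WRITE b=27  (b history now [(3, 53), (5, 76), (10, 5), (12, 44), (13, 77), (22, 47), (23, 27)])
READ a @v2: history=[(1, 41), (2, 91), (7, 2), (8, 55), (11, 34), (14, 56), (16, 85), (17, 50), (20, 40)] -> pick v2 -> 91
v24: WRITE b=46  (b history now [(3, 53), (5, 76), (10, 5), (12, 44), (13, 77), (22, 47), (23, 27), (24, 46)])
v25: WRITE c=40  (c history now [(4, 59), (6, 42), (9, 47), (15, 63), (18, 91), (19, 66), (21, 46), (25, 40)])
v26: WRITE b=20  (b history now [(3, 53), (5, 76), (10, 5), (12, 44), (13, 77), (22, 47), (23, 27), (24, 46), (26, 20)])
v27: WRITE a=20  (a history now [(1, 41), (2, 91), (7, 2), (8, 55), (11, 34), (14, 56), (16, 85), (17, 50), (20, 40), (27, 20)])
READ b @v2: history=[(3, 53), (5, 76), (10, 5), (12, 44), (13, 77), (22, 47), (23, 27), (24, 46), (26, 20)] -> no version <= 2 -> NONE
v28: WRITE b=69  (b history now [(3, 53), (5, 76), (10, 5), (12, 44), (13, 77), (22, 47), (23, 27), (24, 46), (26, 20), (28, 69)])
v29: WRITE b=45  (b history now [(3, 53), (5, 76), (10, 5), (12, 44), (13, 77), (22, 47), (23, 27), (24, 46), (26, 20), (28, 69), (29, 45)])
READ a @v5: history=[(1, 41), (2, 91), (7, 2), (8, 55), (11, 34), (14, 56), (16, 85), (17, 50), (20, 40), (27, 20)] -> pick v2 -> 91
v30: WRITE c=58  (c history now [(4, 59), (6, 42), (9, 47), (15, 63), (18, 91), (19, 66), (21, 46), (25, 40), (30, 58)])

Answer: 91
NONE
NONE
42
91
NONE
91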